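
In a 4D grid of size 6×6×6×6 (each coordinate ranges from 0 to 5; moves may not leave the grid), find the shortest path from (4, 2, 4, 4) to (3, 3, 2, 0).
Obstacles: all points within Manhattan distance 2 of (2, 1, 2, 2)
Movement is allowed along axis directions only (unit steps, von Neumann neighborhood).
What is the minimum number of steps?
8
(one shortest path: (4, 2, 4, 4) → (3, 2, 4, 4) → (3, 3, 4, 4) → (3, 3, 3, 4) → (3, 3, 2, 4) → (3, 3, 2, 3) → (3, 3, 2, 2) → (3, 3, 2, 1) → (3, 3, 2, 0))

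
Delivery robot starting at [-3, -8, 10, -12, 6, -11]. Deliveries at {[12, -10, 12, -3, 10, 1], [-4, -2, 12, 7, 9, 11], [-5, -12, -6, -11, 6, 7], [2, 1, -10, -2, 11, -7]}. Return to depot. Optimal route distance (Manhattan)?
242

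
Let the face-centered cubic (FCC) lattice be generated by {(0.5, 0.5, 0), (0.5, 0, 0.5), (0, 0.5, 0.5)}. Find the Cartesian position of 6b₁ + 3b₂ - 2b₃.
(4.5, 2, 0.5)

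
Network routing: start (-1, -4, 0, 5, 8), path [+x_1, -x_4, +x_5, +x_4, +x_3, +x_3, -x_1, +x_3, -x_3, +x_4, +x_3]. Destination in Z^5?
(-1, -4, 3, 6, 9)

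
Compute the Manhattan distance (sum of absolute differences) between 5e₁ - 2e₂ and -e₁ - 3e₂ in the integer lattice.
7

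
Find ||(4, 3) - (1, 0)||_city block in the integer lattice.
6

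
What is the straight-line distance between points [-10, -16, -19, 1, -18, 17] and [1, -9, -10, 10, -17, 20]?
18.4932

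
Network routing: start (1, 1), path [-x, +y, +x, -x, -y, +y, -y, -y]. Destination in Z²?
(0, 0)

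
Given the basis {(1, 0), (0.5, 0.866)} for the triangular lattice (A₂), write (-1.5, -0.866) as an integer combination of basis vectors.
-b₁ - b₂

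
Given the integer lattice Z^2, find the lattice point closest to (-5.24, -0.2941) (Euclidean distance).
(-5, 0)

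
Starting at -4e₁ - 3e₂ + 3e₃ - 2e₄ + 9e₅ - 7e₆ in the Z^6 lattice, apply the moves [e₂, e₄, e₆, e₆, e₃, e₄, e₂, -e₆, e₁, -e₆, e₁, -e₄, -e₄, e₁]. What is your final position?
(-1, -1, 4, -2, 9, -7)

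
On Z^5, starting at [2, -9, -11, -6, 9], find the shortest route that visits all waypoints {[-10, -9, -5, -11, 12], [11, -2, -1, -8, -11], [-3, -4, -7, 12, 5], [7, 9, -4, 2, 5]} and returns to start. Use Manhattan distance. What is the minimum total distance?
198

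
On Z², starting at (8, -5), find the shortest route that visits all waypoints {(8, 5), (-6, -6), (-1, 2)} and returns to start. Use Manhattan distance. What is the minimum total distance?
50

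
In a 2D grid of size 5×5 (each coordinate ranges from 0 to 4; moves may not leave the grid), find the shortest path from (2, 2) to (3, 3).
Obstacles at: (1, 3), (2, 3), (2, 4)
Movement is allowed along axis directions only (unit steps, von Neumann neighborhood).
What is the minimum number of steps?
2
(one shortest path: (2, 2) → (3, 2) → (3, 3))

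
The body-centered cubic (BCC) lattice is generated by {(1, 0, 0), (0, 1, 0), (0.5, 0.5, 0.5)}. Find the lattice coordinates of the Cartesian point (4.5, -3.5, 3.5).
b₁ - 7b₂ + 7b₃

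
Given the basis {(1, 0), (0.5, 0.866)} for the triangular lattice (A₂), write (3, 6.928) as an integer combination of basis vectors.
-b₁ + 8b₂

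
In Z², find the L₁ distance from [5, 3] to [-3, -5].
16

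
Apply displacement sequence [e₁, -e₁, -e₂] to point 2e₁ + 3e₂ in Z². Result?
(2, 2)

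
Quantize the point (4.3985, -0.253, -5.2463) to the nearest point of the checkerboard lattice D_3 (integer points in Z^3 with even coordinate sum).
(5, 0, -5)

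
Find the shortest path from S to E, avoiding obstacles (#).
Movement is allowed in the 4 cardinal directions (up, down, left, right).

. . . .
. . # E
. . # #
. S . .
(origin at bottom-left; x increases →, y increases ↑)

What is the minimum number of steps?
6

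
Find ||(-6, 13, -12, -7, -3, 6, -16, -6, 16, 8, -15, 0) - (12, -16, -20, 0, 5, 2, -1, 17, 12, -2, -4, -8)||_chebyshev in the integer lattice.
29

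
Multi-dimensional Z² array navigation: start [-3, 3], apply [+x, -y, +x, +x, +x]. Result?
(1, 2)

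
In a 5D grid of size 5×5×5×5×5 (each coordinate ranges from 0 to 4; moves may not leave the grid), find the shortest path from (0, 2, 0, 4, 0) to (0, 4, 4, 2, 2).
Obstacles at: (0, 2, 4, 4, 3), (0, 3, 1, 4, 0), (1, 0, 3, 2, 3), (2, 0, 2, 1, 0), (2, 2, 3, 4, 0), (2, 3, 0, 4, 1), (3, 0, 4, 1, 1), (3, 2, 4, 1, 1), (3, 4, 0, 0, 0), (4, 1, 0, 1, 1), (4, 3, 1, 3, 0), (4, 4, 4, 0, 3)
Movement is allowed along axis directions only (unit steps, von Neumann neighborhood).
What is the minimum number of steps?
10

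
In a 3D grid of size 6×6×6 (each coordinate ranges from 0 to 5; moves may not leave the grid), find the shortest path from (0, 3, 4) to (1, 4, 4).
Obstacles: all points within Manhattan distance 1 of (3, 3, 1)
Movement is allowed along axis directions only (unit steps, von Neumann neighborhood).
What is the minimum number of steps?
2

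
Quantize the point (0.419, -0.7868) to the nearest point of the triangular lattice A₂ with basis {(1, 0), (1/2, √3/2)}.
(0.5, -0.866)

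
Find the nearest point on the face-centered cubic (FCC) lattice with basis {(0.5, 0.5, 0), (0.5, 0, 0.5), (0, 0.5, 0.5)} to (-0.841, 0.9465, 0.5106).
(-0.5, 1, 0.5)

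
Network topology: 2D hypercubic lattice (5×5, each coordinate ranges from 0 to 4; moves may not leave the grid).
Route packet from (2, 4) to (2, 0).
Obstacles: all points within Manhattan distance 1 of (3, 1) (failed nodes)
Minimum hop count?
6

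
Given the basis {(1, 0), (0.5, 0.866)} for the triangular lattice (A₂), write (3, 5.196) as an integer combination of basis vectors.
6b₂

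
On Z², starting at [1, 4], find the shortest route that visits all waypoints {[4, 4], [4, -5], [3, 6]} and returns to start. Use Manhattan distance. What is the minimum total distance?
28
(one optimal route: (1, 4) → (4, 4) → (4, -5) → (3, 6) → (1, 4))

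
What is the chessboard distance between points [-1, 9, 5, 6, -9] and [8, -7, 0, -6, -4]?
16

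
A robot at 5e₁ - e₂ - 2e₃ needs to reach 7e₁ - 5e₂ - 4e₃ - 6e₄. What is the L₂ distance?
7.74597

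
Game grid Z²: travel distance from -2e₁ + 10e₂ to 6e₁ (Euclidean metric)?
12.8062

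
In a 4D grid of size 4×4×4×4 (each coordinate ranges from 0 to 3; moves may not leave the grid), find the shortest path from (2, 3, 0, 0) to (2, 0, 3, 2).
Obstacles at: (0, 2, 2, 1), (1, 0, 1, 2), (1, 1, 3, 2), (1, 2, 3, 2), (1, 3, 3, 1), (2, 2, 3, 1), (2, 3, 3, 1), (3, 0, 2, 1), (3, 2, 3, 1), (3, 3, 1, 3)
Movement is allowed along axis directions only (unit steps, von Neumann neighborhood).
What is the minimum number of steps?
8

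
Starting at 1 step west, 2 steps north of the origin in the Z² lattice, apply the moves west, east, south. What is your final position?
(-1, 1)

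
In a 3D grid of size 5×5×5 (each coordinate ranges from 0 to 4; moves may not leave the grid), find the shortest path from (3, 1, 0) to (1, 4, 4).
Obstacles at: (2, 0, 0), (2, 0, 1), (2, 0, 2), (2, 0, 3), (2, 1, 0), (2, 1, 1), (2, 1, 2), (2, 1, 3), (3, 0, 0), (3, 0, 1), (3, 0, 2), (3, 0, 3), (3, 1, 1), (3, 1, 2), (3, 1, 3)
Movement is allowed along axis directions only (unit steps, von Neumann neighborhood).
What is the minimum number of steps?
9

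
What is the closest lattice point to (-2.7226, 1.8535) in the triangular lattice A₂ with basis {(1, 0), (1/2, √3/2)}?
(-3, 1.732)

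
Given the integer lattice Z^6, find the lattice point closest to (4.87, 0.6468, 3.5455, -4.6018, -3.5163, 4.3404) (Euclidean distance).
(5, 1, 4, -5, -4, 4)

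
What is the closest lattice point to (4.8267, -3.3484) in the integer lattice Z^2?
(5, -3)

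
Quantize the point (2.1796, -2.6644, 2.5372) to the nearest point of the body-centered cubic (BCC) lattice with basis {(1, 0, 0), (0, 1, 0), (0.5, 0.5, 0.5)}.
(2.5, -2.5, 2.5)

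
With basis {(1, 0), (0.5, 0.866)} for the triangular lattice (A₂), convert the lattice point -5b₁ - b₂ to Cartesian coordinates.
(-5.5, -0.866)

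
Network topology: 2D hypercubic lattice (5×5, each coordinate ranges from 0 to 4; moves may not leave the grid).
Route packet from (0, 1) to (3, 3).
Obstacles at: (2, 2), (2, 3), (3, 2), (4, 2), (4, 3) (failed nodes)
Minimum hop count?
7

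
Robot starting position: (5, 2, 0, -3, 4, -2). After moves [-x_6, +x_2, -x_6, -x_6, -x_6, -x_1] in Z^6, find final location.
(4, 3, 0, -3, 4, -6)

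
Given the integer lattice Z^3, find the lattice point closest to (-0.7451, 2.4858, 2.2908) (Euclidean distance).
(-1, 2, 2)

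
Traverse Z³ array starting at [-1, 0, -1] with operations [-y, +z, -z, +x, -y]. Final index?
(0, -2, -1)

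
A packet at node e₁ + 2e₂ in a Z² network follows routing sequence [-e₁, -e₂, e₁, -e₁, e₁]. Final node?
(1, 1)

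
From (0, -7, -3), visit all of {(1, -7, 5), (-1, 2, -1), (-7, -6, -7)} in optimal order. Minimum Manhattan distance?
46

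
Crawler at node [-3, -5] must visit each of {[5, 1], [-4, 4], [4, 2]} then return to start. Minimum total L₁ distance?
36
(one optimal route: (-3, -5) → (5, 1) → (4, 2) → (-4, 4) → (-3, -5))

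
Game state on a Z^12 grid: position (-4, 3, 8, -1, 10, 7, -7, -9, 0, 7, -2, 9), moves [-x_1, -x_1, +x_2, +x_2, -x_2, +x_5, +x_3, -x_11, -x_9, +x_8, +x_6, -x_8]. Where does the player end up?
(-6, 4, 9, -1, 11, 8, -7, -9, -1, 7, -3, 9)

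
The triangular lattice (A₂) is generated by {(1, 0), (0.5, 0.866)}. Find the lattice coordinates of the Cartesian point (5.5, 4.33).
3b₁ + 5b₂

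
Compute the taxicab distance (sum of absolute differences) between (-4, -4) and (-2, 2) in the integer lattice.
8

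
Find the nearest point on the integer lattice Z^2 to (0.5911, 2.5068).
(1, 3)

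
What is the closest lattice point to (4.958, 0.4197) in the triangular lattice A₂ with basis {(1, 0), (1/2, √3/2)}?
(5, 0)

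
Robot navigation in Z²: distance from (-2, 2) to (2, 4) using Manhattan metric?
6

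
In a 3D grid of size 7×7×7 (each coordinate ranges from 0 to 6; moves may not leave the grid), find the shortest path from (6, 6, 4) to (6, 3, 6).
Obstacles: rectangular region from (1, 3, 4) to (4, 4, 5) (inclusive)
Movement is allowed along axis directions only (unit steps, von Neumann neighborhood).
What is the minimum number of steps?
5
(one shortest path: (6, 6, 4) → (6, 5, 4) → (6, 4, 4) → (6, 3, 4) → (6, 3, 5) → (6, 3, 6))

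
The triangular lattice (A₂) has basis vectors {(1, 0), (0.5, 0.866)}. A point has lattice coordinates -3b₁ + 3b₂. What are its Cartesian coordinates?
(-1.5, 2.598)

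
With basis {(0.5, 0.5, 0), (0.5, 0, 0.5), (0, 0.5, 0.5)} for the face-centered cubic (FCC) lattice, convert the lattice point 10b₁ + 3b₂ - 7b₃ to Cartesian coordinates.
(6.5, 1.5, -2)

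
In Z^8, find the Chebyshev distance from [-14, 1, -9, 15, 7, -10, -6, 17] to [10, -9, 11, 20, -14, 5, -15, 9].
24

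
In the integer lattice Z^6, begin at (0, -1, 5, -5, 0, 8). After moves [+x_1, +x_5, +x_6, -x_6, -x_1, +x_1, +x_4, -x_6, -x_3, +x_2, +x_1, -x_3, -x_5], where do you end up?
(2, 0, 3, -4, 0, 7)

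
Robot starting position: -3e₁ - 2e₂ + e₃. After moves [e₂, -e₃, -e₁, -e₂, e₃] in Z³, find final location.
(-4, -2, 1)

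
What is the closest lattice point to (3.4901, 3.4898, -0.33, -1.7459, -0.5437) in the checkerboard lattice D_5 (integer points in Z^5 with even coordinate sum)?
(4, 3, 0, -2, -1)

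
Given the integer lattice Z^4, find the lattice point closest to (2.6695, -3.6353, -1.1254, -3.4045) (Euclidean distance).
(3, -4, -1, -3)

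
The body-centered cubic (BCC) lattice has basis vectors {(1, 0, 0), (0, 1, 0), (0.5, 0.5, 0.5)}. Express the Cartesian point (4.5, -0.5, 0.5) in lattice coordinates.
4b₁ - b₂ + b₃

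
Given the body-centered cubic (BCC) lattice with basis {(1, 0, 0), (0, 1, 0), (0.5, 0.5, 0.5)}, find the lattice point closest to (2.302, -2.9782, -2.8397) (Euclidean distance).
(2, -3, -3)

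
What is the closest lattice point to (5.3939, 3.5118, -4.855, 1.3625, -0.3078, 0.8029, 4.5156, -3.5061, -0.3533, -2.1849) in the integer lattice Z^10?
(5, 4, -5, 1, 0, 1, 5, -4, 0, -2)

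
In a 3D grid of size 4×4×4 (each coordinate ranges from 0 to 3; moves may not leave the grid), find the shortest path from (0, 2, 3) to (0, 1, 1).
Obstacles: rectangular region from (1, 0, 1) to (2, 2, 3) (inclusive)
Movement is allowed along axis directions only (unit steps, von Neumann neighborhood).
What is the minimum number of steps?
3
(one shortest path: (0, 2, 3) → (0, 1, 3) → (0, 1, 2) → (0, 1, 1))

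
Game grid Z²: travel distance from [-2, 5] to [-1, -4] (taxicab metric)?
10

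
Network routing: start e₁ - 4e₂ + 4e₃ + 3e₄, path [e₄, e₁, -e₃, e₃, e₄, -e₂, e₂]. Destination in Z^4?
(2, -4, 4, 5)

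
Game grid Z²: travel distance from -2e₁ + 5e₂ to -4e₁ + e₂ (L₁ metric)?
6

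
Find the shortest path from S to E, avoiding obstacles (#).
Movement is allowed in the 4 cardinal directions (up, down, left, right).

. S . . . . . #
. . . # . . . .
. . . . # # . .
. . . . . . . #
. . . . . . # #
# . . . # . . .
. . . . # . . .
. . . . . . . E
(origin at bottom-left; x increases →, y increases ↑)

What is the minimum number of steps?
13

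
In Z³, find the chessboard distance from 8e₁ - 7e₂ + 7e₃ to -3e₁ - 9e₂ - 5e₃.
12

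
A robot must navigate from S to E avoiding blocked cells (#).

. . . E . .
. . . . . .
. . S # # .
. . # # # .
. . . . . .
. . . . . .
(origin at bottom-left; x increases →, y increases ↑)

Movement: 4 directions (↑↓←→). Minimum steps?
3
(one shortest path: (2, 3) → (2, 4) → (3, 4) → (3, 5))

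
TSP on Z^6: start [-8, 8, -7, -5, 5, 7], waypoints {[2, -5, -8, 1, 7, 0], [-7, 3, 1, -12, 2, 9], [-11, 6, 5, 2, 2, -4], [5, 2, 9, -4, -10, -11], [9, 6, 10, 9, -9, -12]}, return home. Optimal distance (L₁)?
238
(one optimal route: (-8, 8, -7, -5, 5, 7) → (2, -5, -8, 1, 7, 0) → (5, 2, 9, -4, -10, -11) → (9, 6, 10, 9, -9, -12) → (-11, 6, 5, 2, 2, -4) → (-7, 3, 1, -12, 2, 9) → (-8, 8, -7, -5, 5, 7))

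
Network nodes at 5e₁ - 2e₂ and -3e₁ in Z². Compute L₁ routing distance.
10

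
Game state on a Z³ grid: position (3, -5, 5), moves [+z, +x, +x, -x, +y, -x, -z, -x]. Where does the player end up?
(2, -4, 5)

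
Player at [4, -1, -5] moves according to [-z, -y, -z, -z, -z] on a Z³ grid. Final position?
(4, -2, -9)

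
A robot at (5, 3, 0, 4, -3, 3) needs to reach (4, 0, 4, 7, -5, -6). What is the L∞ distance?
9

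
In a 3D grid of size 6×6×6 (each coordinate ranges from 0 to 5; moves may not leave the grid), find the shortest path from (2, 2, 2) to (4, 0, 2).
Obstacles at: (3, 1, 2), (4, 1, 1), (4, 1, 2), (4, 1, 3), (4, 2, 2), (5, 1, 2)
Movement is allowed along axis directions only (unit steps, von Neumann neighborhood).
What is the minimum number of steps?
4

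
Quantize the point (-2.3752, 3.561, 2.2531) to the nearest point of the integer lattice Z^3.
(-2, 4, 2)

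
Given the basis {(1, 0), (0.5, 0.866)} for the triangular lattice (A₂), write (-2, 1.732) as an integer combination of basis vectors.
-3b₁ + 2b₂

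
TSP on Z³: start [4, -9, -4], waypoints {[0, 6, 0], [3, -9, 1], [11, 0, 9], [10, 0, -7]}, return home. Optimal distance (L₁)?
86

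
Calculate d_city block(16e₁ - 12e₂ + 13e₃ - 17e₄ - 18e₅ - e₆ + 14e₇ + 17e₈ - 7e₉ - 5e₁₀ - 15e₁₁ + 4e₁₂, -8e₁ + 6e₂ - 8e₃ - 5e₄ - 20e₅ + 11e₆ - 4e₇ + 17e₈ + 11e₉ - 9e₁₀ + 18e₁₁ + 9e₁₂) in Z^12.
167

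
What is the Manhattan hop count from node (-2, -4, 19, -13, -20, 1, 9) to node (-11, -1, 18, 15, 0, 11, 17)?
79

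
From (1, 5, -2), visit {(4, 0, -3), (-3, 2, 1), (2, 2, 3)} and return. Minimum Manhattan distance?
36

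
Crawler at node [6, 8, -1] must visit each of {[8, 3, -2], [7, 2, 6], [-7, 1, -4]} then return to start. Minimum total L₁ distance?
66
(one optimal route: (6, 8, -1) → (8, 3, -2) → (7, 2, 6) → (-7, 1, -4) → (6, 8, -1))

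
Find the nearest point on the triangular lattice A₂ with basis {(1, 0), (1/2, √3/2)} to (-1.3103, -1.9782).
(-1, -1.732)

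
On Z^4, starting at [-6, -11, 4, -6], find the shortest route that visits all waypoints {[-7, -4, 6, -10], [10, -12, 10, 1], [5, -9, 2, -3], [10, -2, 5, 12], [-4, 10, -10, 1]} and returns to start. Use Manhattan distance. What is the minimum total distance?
174
(one optimal route: (-6, -11, 4, -6) → (-7, -4, 6, -10) → (-4, 10, -10, 1) → (10, -2, 5, 12) → (10, -12, 10, 1) → (5, -9, 2, -3) → (-6, -11, 4, -6))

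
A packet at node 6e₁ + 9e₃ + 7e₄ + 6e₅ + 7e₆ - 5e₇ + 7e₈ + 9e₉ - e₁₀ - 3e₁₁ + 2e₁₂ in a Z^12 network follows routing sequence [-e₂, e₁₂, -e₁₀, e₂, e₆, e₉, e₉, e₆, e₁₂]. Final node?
(6, 0, 9, 7, 6, 9, -5, 7, 11, -2, -3, 4)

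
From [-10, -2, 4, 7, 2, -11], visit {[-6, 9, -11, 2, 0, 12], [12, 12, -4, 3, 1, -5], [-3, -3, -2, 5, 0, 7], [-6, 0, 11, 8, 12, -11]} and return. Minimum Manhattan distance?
206
(one optimal route: (-10, -2, 4, 7, 2, -11) → (-3, -3, -2, 5, 0, 7) → (-6, 9, -11, 2, 0, 12) → (12, 12, -4, 3, 1, -5) → (-6, 0, 11, 8, 12, -11) → (-10, -2, 4, 7, 2, -11))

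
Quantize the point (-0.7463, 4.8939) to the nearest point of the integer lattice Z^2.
(-1, 5)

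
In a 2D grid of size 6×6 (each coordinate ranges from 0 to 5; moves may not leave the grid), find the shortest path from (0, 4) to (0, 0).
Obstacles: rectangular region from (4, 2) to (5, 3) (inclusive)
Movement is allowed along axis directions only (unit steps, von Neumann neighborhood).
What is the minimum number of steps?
4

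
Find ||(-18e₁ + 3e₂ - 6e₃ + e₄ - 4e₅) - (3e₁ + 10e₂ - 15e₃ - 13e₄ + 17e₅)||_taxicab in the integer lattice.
72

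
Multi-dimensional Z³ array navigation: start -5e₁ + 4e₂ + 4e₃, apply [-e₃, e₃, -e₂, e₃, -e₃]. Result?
(-5, 3, 4)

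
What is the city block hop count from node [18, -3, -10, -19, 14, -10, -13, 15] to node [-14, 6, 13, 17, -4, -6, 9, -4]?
163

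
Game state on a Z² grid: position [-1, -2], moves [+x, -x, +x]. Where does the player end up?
(0, -2)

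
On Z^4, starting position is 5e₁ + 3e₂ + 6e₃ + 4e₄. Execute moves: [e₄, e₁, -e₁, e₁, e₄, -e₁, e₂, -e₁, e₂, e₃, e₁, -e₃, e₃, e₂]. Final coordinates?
(5, 6, 7, 6)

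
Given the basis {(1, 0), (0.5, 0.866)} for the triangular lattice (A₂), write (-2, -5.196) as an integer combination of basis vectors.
b₁ - 6b₂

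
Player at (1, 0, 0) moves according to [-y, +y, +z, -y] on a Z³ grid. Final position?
(1, -1, 1)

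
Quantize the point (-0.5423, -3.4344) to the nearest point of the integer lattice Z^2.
(-1, -3)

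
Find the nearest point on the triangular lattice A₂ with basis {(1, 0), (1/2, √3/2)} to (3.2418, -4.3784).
(3.5, -4.33)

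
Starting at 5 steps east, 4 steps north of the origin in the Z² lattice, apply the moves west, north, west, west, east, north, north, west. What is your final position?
(2, 7)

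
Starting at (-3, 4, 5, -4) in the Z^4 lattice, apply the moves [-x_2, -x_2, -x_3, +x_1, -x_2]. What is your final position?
(-2, 1, 4, -4)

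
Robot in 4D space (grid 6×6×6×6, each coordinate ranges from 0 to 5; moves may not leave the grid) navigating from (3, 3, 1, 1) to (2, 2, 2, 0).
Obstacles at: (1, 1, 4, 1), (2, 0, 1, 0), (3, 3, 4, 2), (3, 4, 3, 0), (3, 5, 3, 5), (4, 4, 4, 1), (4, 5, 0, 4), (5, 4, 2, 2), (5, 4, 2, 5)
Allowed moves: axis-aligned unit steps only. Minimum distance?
4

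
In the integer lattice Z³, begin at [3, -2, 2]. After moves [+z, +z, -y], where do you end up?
(3, -3, 4)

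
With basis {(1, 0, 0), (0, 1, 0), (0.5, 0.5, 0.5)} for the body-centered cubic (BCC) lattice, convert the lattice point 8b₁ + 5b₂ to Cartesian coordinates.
(8, 5, 0)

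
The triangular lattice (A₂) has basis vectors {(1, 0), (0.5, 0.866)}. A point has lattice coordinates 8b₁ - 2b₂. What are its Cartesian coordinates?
(7, -1.732)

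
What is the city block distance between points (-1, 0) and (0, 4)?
5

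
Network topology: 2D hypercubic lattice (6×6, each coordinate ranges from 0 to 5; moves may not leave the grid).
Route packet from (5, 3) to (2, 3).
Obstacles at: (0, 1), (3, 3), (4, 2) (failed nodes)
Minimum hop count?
5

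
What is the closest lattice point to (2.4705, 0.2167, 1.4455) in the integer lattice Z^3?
(2, 0, 1)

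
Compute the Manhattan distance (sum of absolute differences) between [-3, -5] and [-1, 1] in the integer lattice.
8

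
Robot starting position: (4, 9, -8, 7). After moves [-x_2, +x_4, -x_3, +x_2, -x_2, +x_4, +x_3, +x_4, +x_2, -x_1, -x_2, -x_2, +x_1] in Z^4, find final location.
(4, 7, -8, 10)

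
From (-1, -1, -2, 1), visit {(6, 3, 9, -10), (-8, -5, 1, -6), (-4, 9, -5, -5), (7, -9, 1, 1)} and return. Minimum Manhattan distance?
132
(one optimal route: (-1, -1, -2, 1) → (-8, -5, 1, -6) → (-4, 9, -5, -5) → (6, 3, 9, -10) → (7, -9, 1, 1) → (-1, -1, -2, 1))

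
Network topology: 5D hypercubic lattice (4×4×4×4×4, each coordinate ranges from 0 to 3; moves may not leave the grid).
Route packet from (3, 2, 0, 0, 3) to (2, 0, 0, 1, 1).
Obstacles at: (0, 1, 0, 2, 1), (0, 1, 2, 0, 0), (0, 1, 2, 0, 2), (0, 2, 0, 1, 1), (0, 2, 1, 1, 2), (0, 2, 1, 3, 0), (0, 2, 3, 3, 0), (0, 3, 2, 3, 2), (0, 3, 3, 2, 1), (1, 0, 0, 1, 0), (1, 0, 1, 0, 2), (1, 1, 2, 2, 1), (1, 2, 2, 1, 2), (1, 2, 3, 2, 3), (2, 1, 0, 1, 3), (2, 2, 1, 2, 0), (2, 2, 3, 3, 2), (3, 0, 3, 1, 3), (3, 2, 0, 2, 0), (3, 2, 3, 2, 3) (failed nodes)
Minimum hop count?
6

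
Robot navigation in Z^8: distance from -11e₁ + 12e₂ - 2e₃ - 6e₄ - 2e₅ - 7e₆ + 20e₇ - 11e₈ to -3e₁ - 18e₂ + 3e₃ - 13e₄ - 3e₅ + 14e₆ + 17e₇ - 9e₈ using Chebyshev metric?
30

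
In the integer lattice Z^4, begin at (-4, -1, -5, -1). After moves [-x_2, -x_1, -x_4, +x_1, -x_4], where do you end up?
(-4, -2, -5, -3)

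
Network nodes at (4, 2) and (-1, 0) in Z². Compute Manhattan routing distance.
7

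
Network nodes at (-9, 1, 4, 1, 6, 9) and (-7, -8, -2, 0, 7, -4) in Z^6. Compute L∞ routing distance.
13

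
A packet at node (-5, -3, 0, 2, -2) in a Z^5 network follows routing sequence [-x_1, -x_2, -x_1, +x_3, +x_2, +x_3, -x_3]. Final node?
(-7, -3, 1, 2, -2)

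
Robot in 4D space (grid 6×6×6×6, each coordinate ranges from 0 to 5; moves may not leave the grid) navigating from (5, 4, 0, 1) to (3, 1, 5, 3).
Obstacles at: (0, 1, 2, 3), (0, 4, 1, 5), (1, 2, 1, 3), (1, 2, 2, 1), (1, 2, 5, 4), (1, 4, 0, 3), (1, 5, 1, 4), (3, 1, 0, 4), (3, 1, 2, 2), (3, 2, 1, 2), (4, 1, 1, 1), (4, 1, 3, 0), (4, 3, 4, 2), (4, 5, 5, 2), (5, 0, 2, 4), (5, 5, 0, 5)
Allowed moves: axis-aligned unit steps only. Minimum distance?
12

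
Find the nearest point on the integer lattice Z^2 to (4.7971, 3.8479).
(5, 4)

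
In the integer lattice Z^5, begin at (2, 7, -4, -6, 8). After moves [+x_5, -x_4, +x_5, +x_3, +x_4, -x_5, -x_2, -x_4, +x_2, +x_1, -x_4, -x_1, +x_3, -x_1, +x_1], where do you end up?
(2, 7, -2, -8, 9)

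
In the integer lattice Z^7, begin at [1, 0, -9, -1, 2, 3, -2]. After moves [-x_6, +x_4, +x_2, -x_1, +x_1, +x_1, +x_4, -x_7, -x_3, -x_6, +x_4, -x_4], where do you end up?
(2, 1, -10, 1, 2, 1, -3)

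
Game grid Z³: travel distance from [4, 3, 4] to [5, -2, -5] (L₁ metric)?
15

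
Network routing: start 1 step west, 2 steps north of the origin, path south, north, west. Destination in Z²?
(-2, 2)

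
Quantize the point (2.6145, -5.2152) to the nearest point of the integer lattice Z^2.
(3, -5)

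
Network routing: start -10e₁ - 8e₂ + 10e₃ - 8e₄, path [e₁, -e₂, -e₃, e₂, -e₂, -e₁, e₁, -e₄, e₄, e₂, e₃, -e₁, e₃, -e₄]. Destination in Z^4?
(-10, -8, 11, -9)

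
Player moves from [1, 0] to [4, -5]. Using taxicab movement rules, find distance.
8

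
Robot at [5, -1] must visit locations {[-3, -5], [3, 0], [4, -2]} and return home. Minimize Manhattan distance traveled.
26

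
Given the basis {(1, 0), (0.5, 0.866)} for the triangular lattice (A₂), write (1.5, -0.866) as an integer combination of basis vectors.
2b₁ - b₂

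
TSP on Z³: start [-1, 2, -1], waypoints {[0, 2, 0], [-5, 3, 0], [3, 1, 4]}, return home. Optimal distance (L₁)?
30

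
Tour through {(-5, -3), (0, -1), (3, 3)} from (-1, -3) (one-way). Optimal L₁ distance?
18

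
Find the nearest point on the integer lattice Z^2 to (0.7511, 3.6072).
(1, 4)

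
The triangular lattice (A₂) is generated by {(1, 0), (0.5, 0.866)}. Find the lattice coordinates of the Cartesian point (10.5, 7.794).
6b₁ + 9b₂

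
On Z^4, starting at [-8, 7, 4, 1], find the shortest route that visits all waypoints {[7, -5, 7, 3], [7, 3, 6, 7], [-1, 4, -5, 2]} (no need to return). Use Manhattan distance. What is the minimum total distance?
58
(one optimal route: (-8, 7, 4, 1) → (-1, 4, -5, 2) → (7, 3, 6, 7) → (7, -5, 7, 3))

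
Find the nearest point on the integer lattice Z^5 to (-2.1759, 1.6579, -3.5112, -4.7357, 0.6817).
(-2, 2, -4, -5, 1)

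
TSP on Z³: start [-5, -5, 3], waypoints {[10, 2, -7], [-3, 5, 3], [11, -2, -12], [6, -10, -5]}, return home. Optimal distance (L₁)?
92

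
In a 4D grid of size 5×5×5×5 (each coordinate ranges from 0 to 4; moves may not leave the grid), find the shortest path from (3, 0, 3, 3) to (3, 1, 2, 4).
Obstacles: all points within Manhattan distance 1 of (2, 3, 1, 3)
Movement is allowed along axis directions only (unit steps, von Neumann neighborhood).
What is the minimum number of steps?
3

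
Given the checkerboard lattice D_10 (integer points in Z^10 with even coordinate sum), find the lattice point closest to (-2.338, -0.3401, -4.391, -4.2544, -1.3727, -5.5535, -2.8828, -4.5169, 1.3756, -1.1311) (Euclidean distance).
(-2, 0, -4, -4, -1, -6, -3, -4, 1, -1)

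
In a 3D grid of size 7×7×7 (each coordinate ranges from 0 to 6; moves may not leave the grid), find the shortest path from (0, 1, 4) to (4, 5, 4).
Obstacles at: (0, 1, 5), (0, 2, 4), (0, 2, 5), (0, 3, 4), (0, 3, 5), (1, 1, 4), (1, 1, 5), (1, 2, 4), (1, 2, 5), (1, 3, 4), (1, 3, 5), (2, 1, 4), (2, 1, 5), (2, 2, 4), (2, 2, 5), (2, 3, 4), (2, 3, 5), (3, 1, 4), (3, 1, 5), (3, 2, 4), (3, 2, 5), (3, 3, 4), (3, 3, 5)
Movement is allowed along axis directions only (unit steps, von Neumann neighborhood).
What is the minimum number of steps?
10
(one shortest path: (0, 1, 4) → (0, 0, 4) → (1, 0, 4) → (2, 0, 4) → (3, 0, 4) → (4, 0, 4) → (4, 1, 4) → (4, 2, 4) → (4, 3, 4) → (4, 4, 4) → (4, 5, 4))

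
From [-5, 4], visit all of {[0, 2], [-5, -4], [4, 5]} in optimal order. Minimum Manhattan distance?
26
(one optimal route: (-5, 4) → (-5, -4) → (0, 2) → (4, 5))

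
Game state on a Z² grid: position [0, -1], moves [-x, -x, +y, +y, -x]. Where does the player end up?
(-3, 1)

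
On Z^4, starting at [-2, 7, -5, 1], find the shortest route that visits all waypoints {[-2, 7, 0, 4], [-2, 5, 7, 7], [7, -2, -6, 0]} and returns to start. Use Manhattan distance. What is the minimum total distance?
76
(one optimal route: (-2, 7, -5, 1) → (-2, 7, 0, 4) → (-2, 5, 7, 7) → (7, -2, -6, 0) → (-2, 7, -5, 1))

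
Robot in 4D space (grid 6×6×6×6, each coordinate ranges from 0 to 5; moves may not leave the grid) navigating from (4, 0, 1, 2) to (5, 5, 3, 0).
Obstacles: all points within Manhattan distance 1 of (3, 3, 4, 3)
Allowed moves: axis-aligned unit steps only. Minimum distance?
10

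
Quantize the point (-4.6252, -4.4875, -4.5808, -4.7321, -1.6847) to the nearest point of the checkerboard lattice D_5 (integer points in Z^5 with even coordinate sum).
(-5, -5, -5, -5, -2)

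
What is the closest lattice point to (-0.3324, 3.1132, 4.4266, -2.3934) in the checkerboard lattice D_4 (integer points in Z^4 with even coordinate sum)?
(0, 3, 5, -2)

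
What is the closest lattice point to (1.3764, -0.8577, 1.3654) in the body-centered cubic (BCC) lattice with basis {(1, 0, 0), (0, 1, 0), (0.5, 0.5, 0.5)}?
(1.5, -0.5, 1.5)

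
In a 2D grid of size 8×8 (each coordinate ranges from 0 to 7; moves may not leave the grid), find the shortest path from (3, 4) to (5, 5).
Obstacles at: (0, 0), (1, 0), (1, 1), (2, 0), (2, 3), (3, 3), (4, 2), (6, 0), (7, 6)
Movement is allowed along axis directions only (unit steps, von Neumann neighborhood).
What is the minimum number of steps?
3
(one shortest path: (3, 4) → (4, 4) → (5, 4) → (5, 5))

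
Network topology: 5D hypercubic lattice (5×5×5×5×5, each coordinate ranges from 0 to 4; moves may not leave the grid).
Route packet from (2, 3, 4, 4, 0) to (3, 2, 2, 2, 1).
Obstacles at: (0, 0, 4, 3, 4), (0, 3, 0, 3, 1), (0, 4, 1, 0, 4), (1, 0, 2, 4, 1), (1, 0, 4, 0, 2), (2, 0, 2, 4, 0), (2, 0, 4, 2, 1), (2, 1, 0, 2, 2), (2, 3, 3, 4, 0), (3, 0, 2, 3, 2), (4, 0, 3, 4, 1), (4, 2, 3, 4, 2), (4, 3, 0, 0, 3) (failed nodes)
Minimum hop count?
7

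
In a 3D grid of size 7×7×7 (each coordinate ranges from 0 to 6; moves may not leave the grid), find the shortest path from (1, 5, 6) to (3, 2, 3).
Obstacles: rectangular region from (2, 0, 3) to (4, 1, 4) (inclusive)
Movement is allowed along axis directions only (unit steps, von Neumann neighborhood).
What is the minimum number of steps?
8
(one shortest path: (1, 5, 6) → (2, 5, 6) → (3, 5, 6) → (3, 4, 6) → (3, 3, 6) → (3, 2, 6) → (3, 2, 5) → (3, 2, 4) → (3, 2, 3))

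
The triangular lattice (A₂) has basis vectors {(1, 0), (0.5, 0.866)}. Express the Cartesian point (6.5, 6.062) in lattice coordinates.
3b₁ + 7b₂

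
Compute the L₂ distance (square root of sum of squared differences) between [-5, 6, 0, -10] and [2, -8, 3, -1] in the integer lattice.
18.303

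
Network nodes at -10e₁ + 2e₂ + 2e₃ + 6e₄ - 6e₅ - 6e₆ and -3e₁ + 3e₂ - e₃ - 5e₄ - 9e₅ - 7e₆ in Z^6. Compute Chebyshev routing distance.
11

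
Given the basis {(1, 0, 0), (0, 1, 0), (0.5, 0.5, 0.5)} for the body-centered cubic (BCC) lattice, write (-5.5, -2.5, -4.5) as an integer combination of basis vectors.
-b₁ + 2b₂ - 9b₃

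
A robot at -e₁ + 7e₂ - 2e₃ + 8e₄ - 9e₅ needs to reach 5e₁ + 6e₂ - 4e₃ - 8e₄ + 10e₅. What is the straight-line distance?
25.6515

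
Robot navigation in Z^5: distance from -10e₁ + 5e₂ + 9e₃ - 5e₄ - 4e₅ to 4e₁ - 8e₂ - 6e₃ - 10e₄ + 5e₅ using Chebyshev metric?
15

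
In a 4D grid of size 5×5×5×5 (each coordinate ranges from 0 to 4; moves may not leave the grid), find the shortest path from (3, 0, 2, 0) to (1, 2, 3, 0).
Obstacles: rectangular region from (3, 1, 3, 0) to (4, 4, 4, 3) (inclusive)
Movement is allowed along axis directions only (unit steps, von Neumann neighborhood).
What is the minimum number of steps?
5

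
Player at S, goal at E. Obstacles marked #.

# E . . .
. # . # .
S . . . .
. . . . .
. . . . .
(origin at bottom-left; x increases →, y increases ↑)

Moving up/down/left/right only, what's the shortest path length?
5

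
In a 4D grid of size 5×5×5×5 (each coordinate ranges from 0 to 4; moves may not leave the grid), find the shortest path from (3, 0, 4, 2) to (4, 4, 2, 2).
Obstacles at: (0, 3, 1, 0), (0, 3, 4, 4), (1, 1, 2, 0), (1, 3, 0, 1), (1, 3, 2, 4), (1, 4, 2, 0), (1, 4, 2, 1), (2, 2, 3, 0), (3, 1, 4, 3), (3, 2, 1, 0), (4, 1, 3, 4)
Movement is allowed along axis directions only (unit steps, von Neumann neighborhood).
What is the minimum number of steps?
7
(one shortest path: (3, 0, 4, 2) → (4, 0, 4, 2) → (4, 1, 4, 2) → (4, 2, 4, 2) → (4, 3, 4, 2) → (4, 4, 4, 2) → (4, 4, 3, 2) → (4, 4, 2, 2))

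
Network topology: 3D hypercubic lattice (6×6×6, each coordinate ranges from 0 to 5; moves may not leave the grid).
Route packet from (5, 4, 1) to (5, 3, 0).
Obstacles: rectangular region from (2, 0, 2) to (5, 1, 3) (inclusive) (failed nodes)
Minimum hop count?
2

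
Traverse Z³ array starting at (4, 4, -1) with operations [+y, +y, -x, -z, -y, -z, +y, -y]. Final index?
(3, 5, -3)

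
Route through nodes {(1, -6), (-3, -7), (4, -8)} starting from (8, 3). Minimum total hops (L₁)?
25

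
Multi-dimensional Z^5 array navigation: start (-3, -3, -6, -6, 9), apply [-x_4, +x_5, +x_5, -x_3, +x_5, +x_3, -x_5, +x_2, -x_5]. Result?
(-3, -2, -6, -7, 10)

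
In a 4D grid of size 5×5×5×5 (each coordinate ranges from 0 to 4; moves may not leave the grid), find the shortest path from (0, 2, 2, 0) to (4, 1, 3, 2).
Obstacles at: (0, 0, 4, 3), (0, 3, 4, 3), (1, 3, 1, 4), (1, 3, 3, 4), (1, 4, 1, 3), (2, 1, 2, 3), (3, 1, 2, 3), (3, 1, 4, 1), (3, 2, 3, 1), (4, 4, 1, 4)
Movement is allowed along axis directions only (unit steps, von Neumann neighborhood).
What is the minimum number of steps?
8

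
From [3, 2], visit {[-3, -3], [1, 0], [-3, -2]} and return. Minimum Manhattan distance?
22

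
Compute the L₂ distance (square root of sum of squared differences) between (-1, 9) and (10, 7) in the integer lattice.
11.1803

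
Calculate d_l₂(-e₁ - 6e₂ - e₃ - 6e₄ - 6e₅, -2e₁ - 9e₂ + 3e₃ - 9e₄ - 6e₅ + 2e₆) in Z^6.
6.245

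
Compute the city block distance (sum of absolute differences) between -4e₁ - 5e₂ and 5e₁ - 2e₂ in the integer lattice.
12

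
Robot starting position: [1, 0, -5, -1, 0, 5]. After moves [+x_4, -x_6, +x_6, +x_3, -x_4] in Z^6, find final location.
(1, 0, -4, -1, 0, 5)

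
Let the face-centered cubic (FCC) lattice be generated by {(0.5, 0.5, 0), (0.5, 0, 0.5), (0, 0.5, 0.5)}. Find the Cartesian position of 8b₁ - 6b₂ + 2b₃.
(1, 5, -2)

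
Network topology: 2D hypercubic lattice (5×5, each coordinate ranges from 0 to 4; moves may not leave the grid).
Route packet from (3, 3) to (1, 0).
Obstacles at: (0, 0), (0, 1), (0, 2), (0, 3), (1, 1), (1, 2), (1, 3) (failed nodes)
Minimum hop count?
5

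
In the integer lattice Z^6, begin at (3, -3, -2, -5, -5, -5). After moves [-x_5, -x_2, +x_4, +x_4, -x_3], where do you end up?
(3, -4, -3, -3, -6, -5)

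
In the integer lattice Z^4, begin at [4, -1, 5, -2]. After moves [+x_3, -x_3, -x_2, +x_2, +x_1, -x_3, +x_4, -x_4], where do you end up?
(5, -1, 4, -2)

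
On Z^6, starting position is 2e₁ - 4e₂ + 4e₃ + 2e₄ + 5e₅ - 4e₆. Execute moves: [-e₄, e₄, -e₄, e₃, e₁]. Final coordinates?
(3, -4, 5, 1, 5, -4)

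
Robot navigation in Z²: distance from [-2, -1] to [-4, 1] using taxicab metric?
4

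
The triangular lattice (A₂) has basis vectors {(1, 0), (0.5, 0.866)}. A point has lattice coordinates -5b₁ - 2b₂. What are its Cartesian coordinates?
(-6, -1.732)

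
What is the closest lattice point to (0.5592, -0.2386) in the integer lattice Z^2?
(1, 0)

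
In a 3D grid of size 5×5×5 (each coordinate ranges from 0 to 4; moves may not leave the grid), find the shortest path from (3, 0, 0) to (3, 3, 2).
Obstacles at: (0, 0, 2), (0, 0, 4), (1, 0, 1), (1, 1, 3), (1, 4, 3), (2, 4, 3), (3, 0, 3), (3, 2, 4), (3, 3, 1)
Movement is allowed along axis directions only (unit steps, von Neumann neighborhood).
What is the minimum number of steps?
5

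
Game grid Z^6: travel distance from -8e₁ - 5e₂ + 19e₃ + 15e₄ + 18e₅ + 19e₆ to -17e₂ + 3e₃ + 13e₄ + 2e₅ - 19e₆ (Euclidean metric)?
46.5618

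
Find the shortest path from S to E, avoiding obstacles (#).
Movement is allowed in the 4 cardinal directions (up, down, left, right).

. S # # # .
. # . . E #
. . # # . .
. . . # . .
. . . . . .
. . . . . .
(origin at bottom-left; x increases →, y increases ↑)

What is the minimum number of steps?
12
(one shortest path: (1, 5) → (0, 5) → (0, 4) → (0, 3) → (1, 3) → (1, 2) → (2, 2) → (2, 1) → (3, 1) → (4, 1) → (4, 2) → (4, 3) → (4, 4))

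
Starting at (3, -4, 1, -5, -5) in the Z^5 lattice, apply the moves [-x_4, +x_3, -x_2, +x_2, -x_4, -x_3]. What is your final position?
(3, -4, 1, -7, -5)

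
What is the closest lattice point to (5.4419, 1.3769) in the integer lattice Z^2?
(5, 1)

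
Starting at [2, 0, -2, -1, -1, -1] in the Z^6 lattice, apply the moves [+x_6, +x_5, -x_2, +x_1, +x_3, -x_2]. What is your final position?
(3, -2, -1, -1, 0, 0)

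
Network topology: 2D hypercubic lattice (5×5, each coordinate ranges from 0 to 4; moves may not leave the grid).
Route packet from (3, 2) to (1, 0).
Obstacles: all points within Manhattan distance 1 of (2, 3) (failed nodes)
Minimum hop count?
4
(one shortest path: (3, 2) → (3, 1) → (2, 1) → (1, 1) → (1, 0))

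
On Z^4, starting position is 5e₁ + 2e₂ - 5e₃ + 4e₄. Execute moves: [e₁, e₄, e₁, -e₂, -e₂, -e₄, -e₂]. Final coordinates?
(7, -1, -5, 4)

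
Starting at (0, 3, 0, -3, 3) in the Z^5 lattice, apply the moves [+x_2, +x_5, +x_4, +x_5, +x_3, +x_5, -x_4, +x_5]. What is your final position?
(0, 4, 1, -3, 7)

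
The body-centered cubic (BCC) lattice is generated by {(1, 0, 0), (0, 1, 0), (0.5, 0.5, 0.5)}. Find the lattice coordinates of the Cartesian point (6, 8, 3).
3b₁ + 5b₂ + 6b₃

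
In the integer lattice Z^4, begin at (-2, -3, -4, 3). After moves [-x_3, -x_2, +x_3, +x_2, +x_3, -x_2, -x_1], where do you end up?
(-3, -4, -3, 3)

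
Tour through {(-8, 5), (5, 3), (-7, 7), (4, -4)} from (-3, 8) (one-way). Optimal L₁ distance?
31
(one optimal route: (-3, 8) → (-7, 7) → (-8, 5) → (5, 3) → (4, -4))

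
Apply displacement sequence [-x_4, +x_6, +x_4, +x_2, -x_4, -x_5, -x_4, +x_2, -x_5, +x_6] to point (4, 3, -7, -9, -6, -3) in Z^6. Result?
(4, 5, -7, -11, -8, -1)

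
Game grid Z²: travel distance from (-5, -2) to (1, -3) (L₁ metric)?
7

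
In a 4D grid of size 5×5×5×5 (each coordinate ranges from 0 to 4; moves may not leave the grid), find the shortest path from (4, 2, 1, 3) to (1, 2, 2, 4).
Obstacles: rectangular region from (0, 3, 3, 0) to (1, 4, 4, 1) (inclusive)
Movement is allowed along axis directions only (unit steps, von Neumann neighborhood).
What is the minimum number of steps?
5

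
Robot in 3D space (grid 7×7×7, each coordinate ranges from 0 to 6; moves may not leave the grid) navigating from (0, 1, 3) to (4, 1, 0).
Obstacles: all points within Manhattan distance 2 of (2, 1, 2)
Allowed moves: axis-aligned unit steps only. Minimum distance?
9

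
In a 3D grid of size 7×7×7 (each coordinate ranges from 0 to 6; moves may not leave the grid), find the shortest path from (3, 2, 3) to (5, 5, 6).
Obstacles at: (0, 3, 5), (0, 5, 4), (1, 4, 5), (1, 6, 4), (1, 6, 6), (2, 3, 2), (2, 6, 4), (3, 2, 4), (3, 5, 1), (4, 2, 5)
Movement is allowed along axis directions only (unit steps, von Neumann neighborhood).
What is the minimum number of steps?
8
(one shortest path: (3, 2, 3) → (4, 2, 3) → (5, 2, 3) → (5, 3, 3) → (5, 4, 3) → (5, 5, 3) → (5, 5, 4) → (5, 5, 5) → (5, 5, 6))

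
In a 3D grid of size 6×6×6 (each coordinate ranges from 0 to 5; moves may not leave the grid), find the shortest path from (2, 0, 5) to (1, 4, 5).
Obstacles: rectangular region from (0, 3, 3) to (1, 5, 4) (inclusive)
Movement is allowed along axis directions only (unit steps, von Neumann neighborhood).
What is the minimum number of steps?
5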